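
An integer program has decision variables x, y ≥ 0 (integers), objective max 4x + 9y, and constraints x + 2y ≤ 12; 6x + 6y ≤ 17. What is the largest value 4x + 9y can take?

18

The continuous relaxation peaks at (0, 2.83) with value 25.50; rounding to a feasible lattice point costs some objective.
(x,y)=(0,2) is feasible, giving 18.
(x,y)=(1,1) is feasible, giving 13.
(x,y)=(0,1) is feasible, giving 9.
The best lattice point is (0,2), giving 18.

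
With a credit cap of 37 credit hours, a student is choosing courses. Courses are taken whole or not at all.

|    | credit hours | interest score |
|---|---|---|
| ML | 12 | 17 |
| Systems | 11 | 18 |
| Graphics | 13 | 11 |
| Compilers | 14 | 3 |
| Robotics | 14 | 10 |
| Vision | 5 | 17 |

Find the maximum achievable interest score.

52

This is an integer program with binary decision variables.
Take ML, Systems, and Vision: credit hours 12 + 11 + 5 = 28 ≤ 37, interest score 17 + 18 + 17 = 52.
No other feasible combination does better.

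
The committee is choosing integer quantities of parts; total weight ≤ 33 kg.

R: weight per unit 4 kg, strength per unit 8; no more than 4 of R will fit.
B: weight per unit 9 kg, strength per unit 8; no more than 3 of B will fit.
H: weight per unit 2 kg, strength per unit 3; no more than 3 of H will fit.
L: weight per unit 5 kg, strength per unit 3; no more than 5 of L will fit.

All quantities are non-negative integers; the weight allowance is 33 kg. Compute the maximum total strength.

49

R has the best ratio (8/4); taking only R gives at most 4×8 = 32 (stopped by the supply cap of 4).
Mixing does better — 4×R, 1×B, and 3×H: weight 31 ≤ 33, strength 4·8 + 1·8 + 3·3 = 49.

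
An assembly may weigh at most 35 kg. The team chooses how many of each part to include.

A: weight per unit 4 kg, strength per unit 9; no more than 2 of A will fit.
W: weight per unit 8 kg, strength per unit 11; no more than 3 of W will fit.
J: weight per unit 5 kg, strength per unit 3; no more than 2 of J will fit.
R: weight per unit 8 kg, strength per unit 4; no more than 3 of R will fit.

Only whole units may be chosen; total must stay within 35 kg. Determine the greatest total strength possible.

This is a bounded integer knapsack.
2×A, 2×W, and 2×J: weight 34 ≤ 35, strength 2·9 + 2·11 + 2·3 = 46.
2×A and 3×W: weight 32 ≤ 35, strength 2·9 + 3·11 = 51.
Best is 51.

51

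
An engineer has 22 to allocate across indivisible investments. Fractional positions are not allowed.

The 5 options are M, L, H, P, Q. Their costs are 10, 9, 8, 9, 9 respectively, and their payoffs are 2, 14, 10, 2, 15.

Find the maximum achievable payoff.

29

Allowing fractional choices, the relaxed optimum would be about 34.0, but investments are indivisible.
H + Q: cost 8 + 9 = 17 ≤ 22, payoff 10 + 15 = 25.
L + H: cost 9 + 8 = 17 ≤ 22, payoff 14 + 10 = 24.
L + Q: cost 9 + 9 = 18 ≤ 22, payoff 14 + 15 = 29.
Best is L and Q with total payoff 29.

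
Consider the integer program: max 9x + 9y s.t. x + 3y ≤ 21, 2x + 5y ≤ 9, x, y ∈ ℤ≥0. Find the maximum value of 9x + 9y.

36

(x,y)=(4,0) is feasible, giving 36.
(x,y)=(3,0) is feasible, giving 27.
No feasible integer point exceeds 36.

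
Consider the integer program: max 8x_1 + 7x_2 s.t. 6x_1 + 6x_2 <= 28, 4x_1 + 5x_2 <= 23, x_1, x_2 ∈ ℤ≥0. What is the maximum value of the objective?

The continuous relaxation peaks at (4.67, 0) with value 37.33; rounding to a feasible lattice point costs some objective.
(x_1,x_2)=(4,0): 6·4+6·0=24≤28, 4·4+5·0=16≤23, objective 32.
(x_1,x_2)=(3,1): 6·3+6·1=24≤28, 4·3+5·1=17≤23, objective 31.
Maximum is 32 at (x_1,x_2)=(4,0).

32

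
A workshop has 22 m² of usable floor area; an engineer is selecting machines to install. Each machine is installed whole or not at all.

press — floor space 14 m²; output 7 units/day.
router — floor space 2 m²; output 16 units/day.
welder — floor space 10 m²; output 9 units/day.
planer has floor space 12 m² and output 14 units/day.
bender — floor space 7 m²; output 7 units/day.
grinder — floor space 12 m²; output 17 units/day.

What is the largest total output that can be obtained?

40

router + planer + bender: floor space 2 + 12 + 7 = 21 ≤ 22, output 16 + 14 + 7 = 37.
router + bender + grinder: floor space 2 + 7 + 12 = 21 ≤ 22, output 16 + 7 + 17 = 40.
Best is router, bender, and grinder with total output 40.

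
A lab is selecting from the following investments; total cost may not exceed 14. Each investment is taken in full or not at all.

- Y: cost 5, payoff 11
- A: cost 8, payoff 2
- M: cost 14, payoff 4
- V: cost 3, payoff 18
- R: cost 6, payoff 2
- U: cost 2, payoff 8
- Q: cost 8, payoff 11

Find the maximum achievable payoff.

37

Allowing fractional choices, the relaxed optimum would be about 42.5, but investments are indivisible.
Y + V + R: cost 5 + 3 + 6 = 14 ≤ 14, payoff 11 + 18 + 2 = 31.
V + U + Q: cost 3 + 2 + 8 = 13 ≤ 14, payoff 18 + 8 + 11 = 37.
Y + V + U: cost 5 + 3 + 2 = 10 ≤ 14, payoff 11 + 18 + 8 = 37.
The maximum payoff is 37; one optimal choice is Y, V, and U.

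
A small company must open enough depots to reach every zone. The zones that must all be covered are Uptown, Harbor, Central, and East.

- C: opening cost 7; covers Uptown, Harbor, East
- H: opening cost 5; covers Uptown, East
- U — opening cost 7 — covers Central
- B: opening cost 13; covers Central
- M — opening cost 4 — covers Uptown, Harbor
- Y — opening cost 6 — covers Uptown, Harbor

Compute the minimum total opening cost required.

The greedy cost-per-new-zone heuristic would pick M, H, and U for 16, but a cheaper cover exists.
Choose C and U: together they cover Uptown, Harbor, Central, East — every zone.
Total opening cost: 7 + 7 = 14.
No cover costs less than 14.

14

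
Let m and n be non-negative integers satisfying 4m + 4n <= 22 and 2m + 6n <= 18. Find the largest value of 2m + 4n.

14

Relaxing integrality, the LP optimum is 14.50 at (m,n) = (3.75, 1.75), which is not an integer point.
(m,n)=(3,2): 4·3+4·2=20≤22, 2·3+6·2=18≤18, objective 14.
(m,n)=(2,2): 4·2+4·2=16≤22, 2·2+6·2=16≤18, objective 12.
(m,n)=(4,1): 4·4+4·1=20≤22, 2·4+6·1=14≤18, objective 12.
(m,n)=(3,1): 4·3+4·1=16≤22, 2·3+6·1=12≤18, objective 10.
Maximum is 14 at (m,n)=(3,2).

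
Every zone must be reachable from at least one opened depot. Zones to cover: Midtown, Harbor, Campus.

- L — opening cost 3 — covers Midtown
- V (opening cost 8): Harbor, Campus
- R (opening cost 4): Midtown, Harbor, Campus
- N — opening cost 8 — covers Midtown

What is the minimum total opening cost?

This is a weighted set-cover instance.
R alone covers Midtown, Harbor, Campus — every zone.
Total opening cost: 4.
No cover costs less than 4.

4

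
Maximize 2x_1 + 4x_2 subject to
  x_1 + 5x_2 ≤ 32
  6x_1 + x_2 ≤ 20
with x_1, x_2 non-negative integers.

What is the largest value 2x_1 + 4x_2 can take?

(x_1,x_2)=(2,6) is feasible, giving 28.
(x_1,x_2)=(1,6) is feasible, giving 26.
The best lattice point is (2,6), giving 28.

28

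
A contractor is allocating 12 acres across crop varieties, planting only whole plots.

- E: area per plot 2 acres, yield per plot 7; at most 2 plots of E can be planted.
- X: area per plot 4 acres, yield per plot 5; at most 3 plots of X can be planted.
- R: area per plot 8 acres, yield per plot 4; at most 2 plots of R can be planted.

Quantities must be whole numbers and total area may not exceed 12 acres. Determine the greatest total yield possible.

24

2×E and 1×X: area 8 ≤ 12, yield 2·7 + 1·5 = 19.
2×E and 2×X: area 12 ≤ 12, yield 2·7 + 2·5 = 24.
Best is 24.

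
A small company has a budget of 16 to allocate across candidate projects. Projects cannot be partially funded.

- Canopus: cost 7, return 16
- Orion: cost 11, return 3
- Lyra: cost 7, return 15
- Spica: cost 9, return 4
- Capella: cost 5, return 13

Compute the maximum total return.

31

Allowing fractional choices, the relaxed optimum would be about 37.6, but projects are indivisible.
Canopus + Lyra: cost 7 + 7 = 14 ≤ 16, return 16 + 15 = 31.
Canopus + Capella: cost 7 + 5 = 12 ≤ 16, return 16 + 13 = 29.
Lyra + Capella: cost 7 + 5 = 12 ≤ 16, return 15 + 13 = 28.
Best is Canopus and Lyra with total return 31.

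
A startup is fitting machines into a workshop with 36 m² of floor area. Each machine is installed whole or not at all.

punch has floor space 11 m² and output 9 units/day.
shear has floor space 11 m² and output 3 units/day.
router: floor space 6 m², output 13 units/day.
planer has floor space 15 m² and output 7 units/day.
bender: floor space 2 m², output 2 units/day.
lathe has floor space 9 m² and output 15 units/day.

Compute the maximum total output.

Treat it as a binary knapsack problem.
punch + router + lathe: floor space 11 + 6 + 9 = 26 ≤ 36, output 9 + 13 + 15 = 37.
punch + router + bender + lathe: floor space 11 + 6 + 2 + 9 = 28 ≤ 36, output 9 + 13 + 2 + 15 = 39.
Best is punch, router, bender, and lathe with total output 39.

39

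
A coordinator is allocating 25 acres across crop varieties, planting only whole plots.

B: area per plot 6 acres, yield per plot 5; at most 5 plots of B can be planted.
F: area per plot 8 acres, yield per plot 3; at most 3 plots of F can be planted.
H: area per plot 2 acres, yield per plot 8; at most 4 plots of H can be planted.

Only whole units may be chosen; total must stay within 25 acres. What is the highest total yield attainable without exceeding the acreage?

42

This is a bounded integer knapsack.
1×B, 1×F, and 4×H: area 22 ≤ 25, yield 1·5 + 1·3 + 4·8 = 40.
2×B and 4×H: area 20 ≤ 25, yield 2·5 + 4·8 = 42.
Best is 42.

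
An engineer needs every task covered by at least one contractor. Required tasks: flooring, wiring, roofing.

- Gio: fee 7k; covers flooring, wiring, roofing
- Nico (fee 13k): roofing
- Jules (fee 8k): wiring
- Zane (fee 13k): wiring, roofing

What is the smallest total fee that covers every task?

Gio alone covers flooring, wiring, roofing — every task.
Total fee: 7.
No cover costs less than 7.

7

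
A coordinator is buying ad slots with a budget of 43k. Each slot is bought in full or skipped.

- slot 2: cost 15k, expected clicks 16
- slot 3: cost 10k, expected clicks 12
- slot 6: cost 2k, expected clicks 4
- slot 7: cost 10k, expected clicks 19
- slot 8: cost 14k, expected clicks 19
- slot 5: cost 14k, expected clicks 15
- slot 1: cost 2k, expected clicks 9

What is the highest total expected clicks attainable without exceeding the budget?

This is a 0-1 knapsack instance.
slot 6 + slot 7 + slot 8 + slot 5 + slot 1: cost 2 + 10 + 14 + 14 + 2 = 42 ≤ 43, expected clicks 4 + 19 + 19 + 15 + 9 = 66.
slot 2 + slot 6 + slot 7 + slot 8 + slot 1: cost 15 + 2 + 10 + 14 + 2 = 43 ≤ 43, expected clicks 16 + 4 + 19 + 19 + 9 = 67.
Best is slot 2, slot 6, slot 7, slot 8, and slot 1 with total expected clicks 67.

67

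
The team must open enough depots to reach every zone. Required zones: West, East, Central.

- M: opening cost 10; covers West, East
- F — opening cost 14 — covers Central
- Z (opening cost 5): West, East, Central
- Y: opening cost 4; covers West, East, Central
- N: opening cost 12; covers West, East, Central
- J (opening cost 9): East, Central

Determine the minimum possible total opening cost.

Y alone covers West, East, Central — every zone.
Total opening cost: 4.

4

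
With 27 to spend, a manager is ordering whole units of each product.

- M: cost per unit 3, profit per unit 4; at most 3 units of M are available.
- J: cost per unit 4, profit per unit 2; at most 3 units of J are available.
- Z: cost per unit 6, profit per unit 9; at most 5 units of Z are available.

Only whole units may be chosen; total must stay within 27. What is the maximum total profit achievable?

40

3×M and 3×Z: cost 27 ≤ 27, profit 3·4 + 3·9 = 39.
1×M and 4×Z: cost 27 ≤ 27, profit 1·4 + 4·9 = 40.
Best is 40.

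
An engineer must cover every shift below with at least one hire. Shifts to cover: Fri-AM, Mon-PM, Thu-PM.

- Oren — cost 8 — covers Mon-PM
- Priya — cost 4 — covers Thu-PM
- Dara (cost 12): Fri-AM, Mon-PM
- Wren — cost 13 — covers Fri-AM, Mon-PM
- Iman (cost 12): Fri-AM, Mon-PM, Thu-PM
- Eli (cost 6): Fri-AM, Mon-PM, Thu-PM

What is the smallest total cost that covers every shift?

Eli alone covers Fri-AM, Mon-PM, Thu-PM — every shift.
Total cost: 6.
No cover costs less than 6.

6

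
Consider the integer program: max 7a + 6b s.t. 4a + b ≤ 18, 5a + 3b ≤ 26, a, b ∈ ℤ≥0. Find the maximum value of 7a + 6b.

(a,b)=(1,7): 4·1+1·7=11≤18, 5·1+3·7=26≤26, objective 49.
(a,b)=(0,8): 4·0+1·8=8≤18, 5·0+3·8=24≤26, objective 48.
(a,b)=(1,6): 4·1+1·6=10≤18, 5·1+3·6=23≤26, objective 43.
(a,b)=(0,7): 4·0+1·7=7≤18, 5·0+3·7=21≤26, objective 42.
The best lattice point is (1,7), giving 49.

49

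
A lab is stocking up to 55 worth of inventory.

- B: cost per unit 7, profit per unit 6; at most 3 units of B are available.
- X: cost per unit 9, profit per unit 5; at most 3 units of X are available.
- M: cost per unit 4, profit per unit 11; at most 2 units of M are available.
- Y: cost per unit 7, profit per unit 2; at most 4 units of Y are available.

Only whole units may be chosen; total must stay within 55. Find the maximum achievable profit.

M has the best ratio (11/4); taking only M gives at most 2×11 = 22 (stopped by the supply cap of 2).
Mixing does better — 3×B, 2×X, 2×M, and 1×Y: cost 54 ≤ 55, profit 3·6 + 2·5 + 2·11 + 1·2 = 52.

52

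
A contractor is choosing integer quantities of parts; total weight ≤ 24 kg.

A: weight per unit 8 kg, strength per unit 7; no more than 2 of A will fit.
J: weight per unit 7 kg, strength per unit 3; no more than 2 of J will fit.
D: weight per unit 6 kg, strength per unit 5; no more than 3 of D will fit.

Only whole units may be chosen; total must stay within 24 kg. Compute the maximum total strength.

19

This is a bounded integer knapsack.
A has the best ratio (7/8); taking only A gives at most 2×7 = 14 (stopped by the supply cap of 2).
Mixing does better — 2×A and 1×D: weight 22 ≤ 24, strength 2·7 + 1·5 = 19.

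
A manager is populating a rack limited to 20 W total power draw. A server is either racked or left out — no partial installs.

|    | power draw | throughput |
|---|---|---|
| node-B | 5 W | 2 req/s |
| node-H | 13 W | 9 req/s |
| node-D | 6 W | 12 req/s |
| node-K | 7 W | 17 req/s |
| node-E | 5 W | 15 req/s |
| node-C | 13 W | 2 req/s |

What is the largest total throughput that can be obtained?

Allowing fractional choices, the relaxed optimum would be about 45.4, but servers are indivisible.
node-D + node-K + node-E: power draw 6 + 7 + 5 = 18 ≤ 20, throughput 12 + 17 + 15 = 44.
node-B + node-K + node-E: power draw 5 + 7 + 5 = 17 ≤ 20, throughput 2 + 17 + 15 = 34.
Best is node-D, node-K, and node-E with total throughput 44.

44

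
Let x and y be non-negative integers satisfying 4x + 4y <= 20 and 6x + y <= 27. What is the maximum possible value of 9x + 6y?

Relaxing integrality, the LP optimum is 43.20 at (x,y) = (4.4, 0.6), which is not an integer point.
(x,y)=(4,1): 4·4+4·1=20≤20, 6·4+1·1=25≤27, objective 42.
(x,y)=(3,2): 4·3+4·2=20≤20, 6·3+1·2=20≤27, objective 39.
(x,y)=(4,0): 4·4+4·0=16≤20, 6·4+1·0=24≤27, objective 36.
Maximum is 42 at (x,y)=(4,1).

42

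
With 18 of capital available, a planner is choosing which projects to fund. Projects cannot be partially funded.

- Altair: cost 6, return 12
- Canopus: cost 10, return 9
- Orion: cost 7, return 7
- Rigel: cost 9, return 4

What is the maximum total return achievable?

21

This is an integer program with binary decision variables.
Take Altair and Canopus: cost 6 + 10 = 16 ≤ 18, return 12 + 9 = 21.
No other feasible combination does better.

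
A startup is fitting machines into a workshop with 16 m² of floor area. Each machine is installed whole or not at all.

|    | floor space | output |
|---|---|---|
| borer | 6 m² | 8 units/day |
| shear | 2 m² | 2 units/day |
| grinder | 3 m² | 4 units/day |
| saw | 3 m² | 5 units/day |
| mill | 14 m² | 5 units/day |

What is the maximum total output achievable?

19

Take borer, shear, grinder, and saw: floor space 6 + 2 + 3 + 3 = 14 ≤ 16, output 8 + 2 + 4 + 5 = 19.
No other feasible combination does better.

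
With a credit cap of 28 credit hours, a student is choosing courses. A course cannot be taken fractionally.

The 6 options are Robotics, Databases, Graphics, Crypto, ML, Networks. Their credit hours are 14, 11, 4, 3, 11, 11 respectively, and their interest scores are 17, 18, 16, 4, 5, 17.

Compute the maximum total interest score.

51

Databases + Graphics + Networks: credit hours 11 + 4 + 11 = 26 ≤ 28, interest score 18 + 16 + 17 = 51.
Databases + Crypto + Networks: credit hours 11 + 3 + 11 = 25 ≤ 28, interest score 18 + 4 + 17 = 39.
Best is Databases, Graphics, and Networks with total interest score 51.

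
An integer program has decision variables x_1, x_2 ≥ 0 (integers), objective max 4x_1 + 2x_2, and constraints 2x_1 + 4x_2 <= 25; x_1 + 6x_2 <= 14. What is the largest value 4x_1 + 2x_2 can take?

48

(x_1,x_2)=(12,0): 2·12+4·0=24≤25, 1·12+6·0=12≤14, objective 48.
(x_1,x_2)=(11,0): 2·11+4·0=22≤25, 1·11+6·0=11≤14, objective 44.
No feasible integer point exceeds 48.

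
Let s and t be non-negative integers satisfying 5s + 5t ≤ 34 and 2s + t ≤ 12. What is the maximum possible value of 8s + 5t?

(s,t)=(6,0): 5·6+5·0=30≤34, 2·6+1·0=12≤12, objective 48.
(s,t)=(5,1): 5·5+5·1=30≤34, 2·5+1·1=11≤12, objective 45.
(s,t)=(4,2): 5·4+5·2=30≤34, 2·4+1·2=10≤12, objective 42.
No feasible integer point exceeds 48.

48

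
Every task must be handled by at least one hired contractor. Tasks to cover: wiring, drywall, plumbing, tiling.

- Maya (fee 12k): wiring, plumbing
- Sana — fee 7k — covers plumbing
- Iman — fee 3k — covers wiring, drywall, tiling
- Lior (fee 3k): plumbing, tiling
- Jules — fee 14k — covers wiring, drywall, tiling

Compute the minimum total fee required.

Choose Iman and Lior: together they cover wiring, drywall, plumbing, tiling — every task.
Total fee: 3 + 3 = 6.
No cover costs less than 6.

6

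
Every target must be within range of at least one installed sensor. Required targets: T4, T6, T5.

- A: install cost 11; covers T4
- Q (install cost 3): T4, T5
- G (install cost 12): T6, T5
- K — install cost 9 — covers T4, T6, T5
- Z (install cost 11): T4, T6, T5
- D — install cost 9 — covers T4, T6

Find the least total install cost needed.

This is an integer covering problem.
The greedy cost-per-new-target heuristic would pick Q and K for 12, but a cheaper cover exists.
K alone covers T4, T6, T5 — every target.
Total install cost: 9.
No cover costs less than 9.

9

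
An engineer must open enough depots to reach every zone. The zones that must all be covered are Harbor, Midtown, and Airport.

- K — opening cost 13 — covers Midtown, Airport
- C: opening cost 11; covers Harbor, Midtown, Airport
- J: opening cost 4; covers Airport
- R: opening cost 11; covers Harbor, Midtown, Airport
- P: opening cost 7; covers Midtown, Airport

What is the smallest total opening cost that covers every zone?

C alone covers Harbor, Midtown, Airport — every zone.
Total opening cost: 11.

11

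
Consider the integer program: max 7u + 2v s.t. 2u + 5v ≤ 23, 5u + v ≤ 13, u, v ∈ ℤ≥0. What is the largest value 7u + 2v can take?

(u,v)=(2,3): 2·2+5·3=19≤23, 5·2+1·3=13≤13, objective 20.
(u,v)=(2,2): 2·2+5·2=14≤23, 5·2+1·2=12≤13, objective 18.
(u,v)=(1,4): 2·1+5·4=22≤23, 5·1+1·4=9≤13, objective 15.
Maximum is 20 at (u,v)=(2,3).

20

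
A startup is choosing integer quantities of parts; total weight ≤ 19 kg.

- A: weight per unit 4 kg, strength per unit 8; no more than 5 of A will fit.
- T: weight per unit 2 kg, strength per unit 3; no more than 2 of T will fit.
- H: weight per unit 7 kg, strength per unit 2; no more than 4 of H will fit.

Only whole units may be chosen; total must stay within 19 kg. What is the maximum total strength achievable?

35

4×A and 1×T: weight 18 ≤ 19, strength 4·8 + 1·3 = 35.
4×A: weight 16 ≤ 19, strength 4·8 = 32.
Best is 35.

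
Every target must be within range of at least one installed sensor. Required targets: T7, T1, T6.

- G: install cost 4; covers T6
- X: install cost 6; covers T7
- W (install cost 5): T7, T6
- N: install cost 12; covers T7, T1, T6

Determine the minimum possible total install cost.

This is an integer covering problem.
The greedy cost-per-new-target heuristic would pick W and N for 17, but a cheaper cover exists.
N alone covers T7, T1, T6 — every target.
Total install cost: 12.
No cover costs less than 12.

12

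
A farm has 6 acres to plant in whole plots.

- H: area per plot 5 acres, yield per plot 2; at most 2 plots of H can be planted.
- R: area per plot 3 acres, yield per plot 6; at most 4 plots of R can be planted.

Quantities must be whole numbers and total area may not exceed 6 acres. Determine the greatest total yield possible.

12

This is a bounded integer knapsack.
R has the best ratio (6/3); taking only R gives at most 2×6 = 12 (stopped by the area limit).
Optimal: 2×R: area 6 ≤ 6, yield 2·6 = 12.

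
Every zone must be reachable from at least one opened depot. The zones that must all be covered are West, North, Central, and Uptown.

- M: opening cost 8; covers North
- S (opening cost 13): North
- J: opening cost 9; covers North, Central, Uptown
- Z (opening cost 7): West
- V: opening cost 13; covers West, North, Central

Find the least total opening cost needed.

Choose J and Z: together they cover West, North, Central, Uptown — every zone.
Total opening cost: 9 + 7 = 16.
No cover costs less than 16.

16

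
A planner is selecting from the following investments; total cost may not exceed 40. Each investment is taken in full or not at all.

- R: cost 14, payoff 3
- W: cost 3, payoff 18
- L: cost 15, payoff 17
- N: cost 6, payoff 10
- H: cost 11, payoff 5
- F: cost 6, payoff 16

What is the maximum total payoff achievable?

Allowing fractional choices, the relaxed optimum would be about 65.5, but investments are indivisible.
W + L + N + F: cost 3 + 15 + 6 + 6 = 30 ≤ 40, payoff 18 + 17 + 10 + 16 = 61.
W + L + H + F: cost 3 + 15 + 11 + 6 = 35 ≤ 40, payoff 18 + 17 + 5 + 16 = 56.
R + W + L + F: cost 14 + 3 + 15 + 6 = 38 ≤ 40, payoff 3 + 18 + 17 + 16 = 54.
Best is W, L, N, and F with total payoff 61.

61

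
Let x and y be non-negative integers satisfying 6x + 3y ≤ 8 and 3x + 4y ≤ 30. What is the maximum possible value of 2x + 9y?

18

The continuous relaxation peaks at (0, 2.67) with value 24.00; rounding to a feasible lattice point costs some objective.
(x,y)=(0,2): 6·0+3·2=6≤8, 3·0+4·2=8≤30, objective 18.
(x,y)=(0,1): 6·0+3·1=3≤8, 3·0+4·1=4≤30, objective 9.
Maximum is 18 at (x,y)=(0,2).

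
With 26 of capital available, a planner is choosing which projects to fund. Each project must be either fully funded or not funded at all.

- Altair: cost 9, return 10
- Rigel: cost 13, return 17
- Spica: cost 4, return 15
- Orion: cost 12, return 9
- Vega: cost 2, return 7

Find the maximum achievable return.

42

Rigel + Spica + Vega: cost 13 + 4 + 2 = 19 ≤ 26, return 17 + 15 + 7 = 39.
Altair + Rigel + Vega: cost 9 + 13 + 2 = 24 ≤ 26, return 10 + 17 + 7 = 34.
Altair + Rigel + Spica: cost 9 + 13 + 4 = 26 ≤ 26, return 10 + 17 + 15 = 42.
Best is Altair, Rigel, and Spica with total return 42.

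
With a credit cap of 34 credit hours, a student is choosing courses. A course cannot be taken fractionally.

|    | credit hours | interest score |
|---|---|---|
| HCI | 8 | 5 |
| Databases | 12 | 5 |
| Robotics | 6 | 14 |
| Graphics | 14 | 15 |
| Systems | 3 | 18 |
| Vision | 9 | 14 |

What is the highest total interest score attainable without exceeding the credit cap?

61

Take Robotics, Graphics, Systems, and Vision: credit hours 6 + 14 + 3 + 9 = 32 ≤ 34, interest score 14 + 15 + 18 + 14 = 61.
No other feasible combination does better.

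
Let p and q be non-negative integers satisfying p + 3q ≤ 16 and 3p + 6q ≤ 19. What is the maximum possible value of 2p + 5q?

(p,q)=(0,3) is feasible, giving 15.
(p,q)=(1,2) is feasible, giving 12.
(p,q)=(0,2) is feasible, giving 10.
Maximum is 15 at (p,q)=(0,3).

15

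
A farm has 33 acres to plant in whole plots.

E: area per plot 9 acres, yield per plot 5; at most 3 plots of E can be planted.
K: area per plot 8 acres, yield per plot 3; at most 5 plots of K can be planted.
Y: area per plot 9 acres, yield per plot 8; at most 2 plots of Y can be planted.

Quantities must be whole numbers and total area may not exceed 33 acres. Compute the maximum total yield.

1×E and 2×Y: area 27 ≤ 33, yield 1·5 + 2·8 = 21.
1×K and 2×Y: area 26 ≤ 33, yield 1·3 + 2·8 = 19.
Best is 21.

21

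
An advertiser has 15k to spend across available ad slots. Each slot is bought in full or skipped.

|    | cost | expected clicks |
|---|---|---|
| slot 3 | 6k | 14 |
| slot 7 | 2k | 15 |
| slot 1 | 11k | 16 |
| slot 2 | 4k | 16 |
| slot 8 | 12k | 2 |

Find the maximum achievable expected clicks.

45

Take slot 3, slot 7, and slot 2: cost 6 + 2 + 4 = 12 ≤ 15, expected clicks 14 + 15 + 16 = 45.
No other feasible combination does better.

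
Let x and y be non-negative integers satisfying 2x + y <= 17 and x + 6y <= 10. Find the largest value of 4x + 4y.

The continuous relaxation peaks at (8.36, 0.273) with value 34.55; rounding to a feasible lattice point costs some objective.
(x,y)=(8,0): 2·8+1·0=16≤17, 1·8+6·0=8≤10, objective 32.
(x,y)=(7,0): 2·7+1·0=14≤17, 1·7+6·0=7≤10, objective 28.
The best lattice point is (8,0), giving 32.

32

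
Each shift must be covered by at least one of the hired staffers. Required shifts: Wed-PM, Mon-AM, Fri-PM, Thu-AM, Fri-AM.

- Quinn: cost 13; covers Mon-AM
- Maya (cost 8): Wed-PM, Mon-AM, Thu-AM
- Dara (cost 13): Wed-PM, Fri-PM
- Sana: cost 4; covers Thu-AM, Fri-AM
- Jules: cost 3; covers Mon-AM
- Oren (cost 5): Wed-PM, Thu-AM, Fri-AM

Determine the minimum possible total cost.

20

This is a weighted set-cover instance.
The greedy cost-per-new-shift heuristic would pick Oren, Jules, and Dara for 21, but a cheaper cover exists.
Choose Dara, Sana, and Jules: together they cover Wed-PM, Mon-AM, Fri-PM, Thu-AM, Fri-AM — every shift.
Total cost: 13 + 4 + 3 = 20.
No cover costs less than 20.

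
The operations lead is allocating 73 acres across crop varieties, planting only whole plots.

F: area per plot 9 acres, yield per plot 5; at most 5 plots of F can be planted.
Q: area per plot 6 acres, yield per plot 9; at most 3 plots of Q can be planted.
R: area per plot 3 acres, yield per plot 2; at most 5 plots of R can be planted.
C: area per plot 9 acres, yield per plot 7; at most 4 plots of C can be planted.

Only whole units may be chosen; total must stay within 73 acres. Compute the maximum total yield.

This is a bounded integer knapsack.
Q has the best ratio (9/6); taking only Q gives at most 3×9 = 27 (stopped by the supply cap of 3).
Mixing does better — 1×F, 3×Q, 3×R, and 4×C: area 72 ≤ 73, yield 1·5 + 3·9 + 3·2 + 4·7 = 66.

66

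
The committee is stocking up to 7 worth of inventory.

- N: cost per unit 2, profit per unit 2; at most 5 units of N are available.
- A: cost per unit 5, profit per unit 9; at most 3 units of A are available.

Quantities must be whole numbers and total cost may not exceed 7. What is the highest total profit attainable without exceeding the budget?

A has the best ratio (9/5); taking only A gives at most 1×9 = 9 (stopped by the cost limit).
Mixing does better — 1×N and 1×A: cost 7 ≤ 7, profit 1·2 + 1·9 = 11.

11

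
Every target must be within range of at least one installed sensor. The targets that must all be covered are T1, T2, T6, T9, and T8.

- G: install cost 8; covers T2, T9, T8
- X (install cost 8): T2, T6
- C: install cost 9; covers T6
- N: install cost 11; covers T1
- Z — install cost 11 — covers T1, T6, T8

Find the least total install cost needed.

Choose G and Z: together they cover T1, T2, T6, T9, T8 — every target.
Total install cost: 8 + 11 = 19.
No cover costs less than 19.

19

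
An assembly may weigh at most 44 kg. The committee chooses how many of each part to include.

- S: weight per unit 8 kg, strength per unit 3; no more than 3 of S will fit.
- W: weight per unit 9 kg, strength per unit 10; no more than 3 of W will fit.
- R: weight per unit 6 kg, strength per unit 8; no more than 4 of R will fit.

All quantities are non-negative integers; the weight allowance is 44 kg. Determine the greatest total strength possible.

Take 2×W and 4×R: weight 42 ≤ 44, strength 2·10 + 4·8 = 52.
R has the best ratio (8/6) and is taken to its limit of 4; remaining capacity is filled optimally with the others.

52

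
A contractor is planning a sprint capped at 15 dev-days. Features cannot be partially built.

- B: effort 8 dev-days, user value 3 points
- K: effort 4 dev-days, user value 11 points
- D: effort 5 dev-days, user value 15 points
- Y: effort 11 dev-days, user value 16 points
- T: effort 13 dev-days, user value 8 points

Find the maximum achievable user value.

27

Allowing fractional choices, the relaxed optimum would be about 34.7, but features are indivisible.
K + Y: effort 4 + 11 = 15 ≤ 15, user value 11 + 16 = 27.
K + D: effort 4 + 5 = 9 ≤ 15, user value 11 + 15 = 26.
Best is K and Y with total user value 27.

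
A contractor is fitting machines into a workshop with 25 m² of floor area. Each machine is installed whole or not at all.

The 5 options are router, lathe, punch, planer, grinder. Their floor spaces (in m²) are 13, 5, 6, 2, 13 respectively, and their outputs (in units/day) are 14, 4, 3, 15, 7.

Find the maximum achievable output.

33

Treat it as a binary knapsack problem.
Allowing fractional choices, the relaxed optimum would be about 35.7, but machines are indivisible.
router + lathe + planer: floor space 13 + 5 + 2 = 20 ≤ 25, output 14 + 4 + 15 = 33.
router + planer: floor space 13 + 2 = 15 ≤ 25, output 14 + 15 = 29.
router + punch + planer: floor space 13 + 6 + 2 = 21 ≤ 25, output 14 + 3 + 15 = 32.
Best is router, lathe, and planer with total output 33.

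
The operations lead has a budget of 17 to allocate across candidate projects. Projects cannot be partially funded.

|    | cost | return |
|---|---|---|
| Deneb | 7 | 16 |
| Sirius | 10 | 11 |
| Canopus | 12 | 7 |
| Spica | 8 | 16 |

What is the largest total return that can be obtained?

32

Treat it as a binary knapsack problem.
Take Deneb and Spica: cost 7 + 8 = 15 ≤ 17, return 16 + 16 = 32.
No other feasible combination does better.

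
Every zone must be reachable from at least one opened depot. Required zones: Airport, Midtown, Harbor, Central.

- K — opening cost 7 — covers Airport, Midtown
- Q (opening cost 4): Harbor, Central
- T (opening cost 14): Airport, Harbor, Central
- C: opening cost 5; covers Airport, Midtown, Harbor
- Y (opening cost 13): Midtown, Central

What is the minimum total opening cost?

9

This is an integer covering problem.
Choose Q and C: together they cover Airport, Midtown, Harbor, Central — every zone.
Total opening cost: 4 + 5 = 9.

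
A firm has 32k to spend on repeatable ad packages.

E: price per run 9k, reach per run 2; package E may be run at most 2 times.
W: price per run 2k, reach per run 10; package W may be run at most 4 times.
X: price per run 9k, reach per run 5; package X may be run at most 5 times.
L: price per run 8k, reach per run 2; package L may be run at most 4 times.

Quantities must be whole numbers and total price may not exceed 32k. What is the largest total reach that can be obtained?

Take 4×W and 2×X: price 26 ≤ 32, reach 4·10 + 2·5 = 50.
W has the best ratio (10/2) and is taken to its limit of 4; remaining capacity is filled optimally with the others.

50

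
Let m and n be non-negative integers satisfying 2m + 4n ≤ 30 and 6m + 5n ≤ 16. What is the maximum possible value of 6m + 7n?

21

Relaxing integrality, the LP optimum is 22.40 at (m,n) = (0, 3.2), which is not an integer point.
(m,n)=(0,3): 2·0+4·3=12≤30, 6·0+5·3=15≤16, objective 21.
(m,n)=(1,2): 2·1+4·2=10≤30, 6·1+5·2=16≤16, objective 20.
(m,n)=(0,2): 2·0+4·2=8≤30, 6·0+5·2=10≤16, objective 14.
No feasible integer point exceeds 21.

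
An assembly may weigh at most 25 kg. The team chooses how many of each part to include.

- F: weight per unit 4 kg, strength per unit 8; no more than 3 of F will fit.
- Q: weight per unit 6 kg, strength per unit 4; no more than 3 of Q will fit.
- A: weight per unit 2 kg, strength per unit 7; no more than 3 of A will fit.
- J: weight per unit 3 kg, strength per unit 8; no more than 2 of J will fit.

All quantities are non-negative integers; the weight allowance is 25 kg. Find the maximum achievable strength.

A has the best ratio (7/2); taking only A gives at most 3×7 = 21 (stopped by the supply cap of 3).
Mixing does better — 3×F, 3×A, and 2×J: weight 24 ≤ 25, strength 3·8 + 3·7 + 2·8 = 61.

61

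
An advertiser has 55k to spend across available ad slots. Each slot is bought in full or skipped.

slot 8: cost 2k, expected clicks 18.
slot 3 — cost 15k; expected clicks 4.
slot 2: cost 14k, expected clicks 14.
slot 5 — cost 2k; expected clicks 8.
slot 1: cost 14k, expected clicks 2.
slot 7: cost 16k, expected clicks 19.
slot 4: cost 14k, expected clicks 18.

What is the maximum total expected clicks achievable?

77

This is a 0-1 knapsack instance.
Allowing fractional choices, the relaxed optimum would be about 78.9, but ad slots are indivisible.
slot 8 + slot 2 + slot 5 + slot 7 + slot 4: cost 2 + 14 + 2 + 16 + 14 = 48 ≤ 55, expected clicks 18 + 14 + 8 + 19 + 18 = 77.
slot 8 + slot 2 + slot 7 + slot 4: cost 2 + 14 + 16 + 14 = 46 ≤ 55, expected clicks 18 + 14 + 19 + 18 = 69.
slot 8 + slot 3 + slot 5 + slot 7 + slot 4: cost 2 + 15 + 2 + 16 + 14 = 49 ≤ 55, expected clicks 18 + 4 + 8 + 19 + 18 = 67.
Best is slot 8, slot 2, slot 5, slot 7, and slot 4 with total expected clicks 77.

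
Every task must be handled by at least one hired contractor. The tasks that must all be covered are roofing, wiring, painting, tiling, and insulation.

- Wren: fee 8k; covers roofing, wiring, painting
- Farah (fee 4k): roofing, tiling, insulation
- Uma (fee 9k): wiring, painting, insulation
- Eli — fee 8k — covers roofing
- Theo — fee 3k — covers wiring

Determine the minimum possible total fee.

12

This is a weighted set-cover instance.
Choose Wren and Farah: together they cover roofing, wiring, painting, tiling, insulation — every task.
Total fee: 8 + 4 = 12.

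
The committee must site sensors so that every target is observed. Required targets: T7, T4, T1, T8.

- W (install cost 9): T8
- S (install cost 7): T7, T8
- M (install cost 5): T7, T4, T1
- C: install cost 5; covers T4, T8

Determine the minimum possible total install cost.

10

This is an integer covering problem.
Choose M and C: together they cover T7, T4, T1, T8 — every target.
Total install cost: 5 + 5 = 10.
No cover costs less than 10.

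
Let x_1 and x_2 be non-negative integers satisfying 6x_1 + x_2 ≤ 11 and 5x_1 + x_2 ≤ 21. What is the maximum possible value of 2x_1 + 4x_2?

(x_1,x_2)=(0,11) is feasible, giving 44.
(x_1,x_2)=(0,10) is feasible, giving 40.
Maximum is 44 at (x_1,x_2)=(0,11).

44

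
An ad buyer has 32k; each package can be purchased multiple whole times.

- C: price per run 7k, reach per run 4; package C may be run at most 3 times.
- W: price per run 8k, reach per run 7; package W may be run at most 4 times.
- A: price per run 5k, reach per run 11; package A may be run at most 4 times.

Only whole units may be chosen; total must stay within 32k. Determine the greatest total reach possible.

51

1×C and 4×A: price 27 ≤ 32, reach 1·4 + 4·11 = 48.
1×W and 4×A: price 28 ≤ 32, reach 1·7 + 4·11 = 51.
Best is 51.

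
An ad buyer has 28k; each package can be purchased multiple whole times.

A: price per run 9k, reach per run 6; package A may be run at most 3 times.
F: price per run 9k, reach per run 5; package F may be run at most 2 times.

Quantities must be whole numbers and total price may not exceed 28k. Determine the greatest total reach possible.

A has the best ratio (6/9); taking only A gives at most 3×6 = 18 (stopped by the price limit).
Optimal: 3×A: price 27 ≤ 28, reach 3·6 = 18.

18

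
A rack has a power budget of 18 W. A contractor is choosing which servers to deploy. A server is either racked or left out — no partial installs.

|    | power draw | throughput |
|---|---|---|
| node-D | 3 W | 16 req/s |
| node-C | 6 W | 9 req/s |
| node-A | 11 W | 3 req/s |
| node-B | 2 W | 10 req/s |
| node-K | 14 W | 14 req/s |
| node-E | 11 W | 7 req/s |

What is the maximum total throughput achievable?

35

This is an integer program with binary decision variables.
Take node-D, node-C, and node-B: power draw 3 + 6 + 2 = 11 ≤ 18, throughput 16 + 9 + 10 = 35.
No other feasible combination does better.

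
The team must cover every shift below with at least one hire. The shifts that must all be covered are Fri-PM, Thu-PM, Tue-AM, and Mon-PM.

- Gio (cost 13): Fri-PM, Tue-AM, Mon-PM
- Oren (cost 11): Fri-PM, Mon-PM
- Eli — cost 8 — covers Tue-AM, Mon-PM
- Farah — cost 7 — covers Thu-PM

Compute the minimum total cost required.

20

The greedy cost-per-new-shift heuristic would pick Eli, Farah, and Oren for 26, but a cheaper cover exists.
Choose Gio and Farah: together they cover Fri-PM, Thu-PM, Tue-AM, Mon-PM — every shift.
Total cost: 13 + 7 = 20.
No cover costs less than 20.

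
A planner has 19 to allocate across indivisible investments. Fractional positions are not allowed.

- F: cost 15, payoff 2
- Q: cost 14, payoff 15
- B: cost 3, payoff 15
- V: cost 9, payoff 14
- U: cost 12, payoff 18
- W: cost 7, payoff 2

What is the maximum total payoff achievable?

33

Allowing fractional choices, the relaxed optimum would be about 39.5, but investments are indivisible.
B + U: cost 3 + 12 = 15 ≤ 19, payoff 15 + 18 = 33.
B + V + W: cost 3 + 9 + 7 = 19 ≤ 19, payoff 15 + 14 + 2 = 31.
Q + B: cost 14 + 3 = 17 ≤ 19, payoff 15 + 15 = 30.
Best is B and U with total payoff 33.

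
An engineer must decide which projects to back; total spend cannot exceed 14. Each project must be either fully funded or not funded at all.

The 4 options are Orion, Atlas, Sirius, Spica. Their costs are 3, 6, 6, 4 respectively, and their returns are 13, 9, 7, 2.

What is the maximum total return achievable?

Allowing fractional choices, the relaxed optimum would be about 27.8, but projects are indivisible.
Orion + Atlas: cost 3 + 6 = 9 ≤ 14, return 13 + 9 = 22.
Orion + Sirius + Spica: cost 3 + 6 + 4 = 13 ≤ 14, return 13 + 7 + 2 = 22.
Orion + Atlas + Spica: cost 3 + 6 + 4 = 13 ≤ 14, return 13 + 9 + 2 = 24.
Best is Orion, Atlas, and Spica with total return 24.

24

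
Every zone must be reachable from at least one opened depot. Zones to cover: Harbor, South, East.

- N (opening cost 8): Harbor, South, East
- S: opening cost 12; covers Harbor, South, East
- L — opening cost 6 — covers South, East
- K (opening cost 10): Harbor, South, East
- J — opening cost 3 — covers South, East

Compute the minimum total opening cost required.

8

The greedy cost-per-new-zone heuristic would pick J and N for 11, but a cheaper cover exists.
N alone covers Harbor, South, East — every zone.
Total opening cost: 8.
No cover costs less than 8.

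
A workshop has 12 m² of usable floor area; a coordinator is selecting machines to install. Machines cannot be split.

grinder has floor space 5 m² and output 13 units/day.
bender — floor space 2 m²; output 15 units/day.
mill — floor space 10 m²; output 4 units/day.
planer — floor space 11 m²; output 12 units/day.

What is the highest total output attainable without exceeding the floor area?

28

This is an integer program with binary decision variables.
Allowing fractional choices, the relaxed optimum would be about 33.5, but machines are indivisible.
bender: floor space 2 ≤ 12, output 15.
bender + mill: floor space 2 + 10 = 12 ≤ 12, output 15 + 4 = 19.
grinder + bender: floor space 5 + 2 = 7 ≤ 12, output 13 + 15 = 28.
Best is grinder and bender with total output 28.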